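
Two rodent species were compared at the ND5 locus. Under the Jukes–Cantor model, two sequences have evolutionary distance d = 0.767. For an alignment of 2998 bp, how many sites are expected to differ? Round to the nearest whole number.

Invert JC69: p = (3/4)(1 − e^(−4d/3)) = 0.75 × (1 − e^(-1.022667)) = 0.75 × (1 − 0.359635) = 0.480274.
Expected differing sites = pL ≈ 0.480274 × 2998 = 1439.861452 ≈ 1440.

1440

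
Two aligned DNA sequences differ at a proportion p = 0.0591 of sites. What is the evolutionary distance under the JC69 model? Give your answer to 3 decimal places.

0.062

d = −(3/4) ln(1 − 4p/3) = −0.75 ln(1 − 0.0788) = −0.75 ln(0.9212)
  = −0.75 × (-0.082078) = 0.061559 substitutions/site.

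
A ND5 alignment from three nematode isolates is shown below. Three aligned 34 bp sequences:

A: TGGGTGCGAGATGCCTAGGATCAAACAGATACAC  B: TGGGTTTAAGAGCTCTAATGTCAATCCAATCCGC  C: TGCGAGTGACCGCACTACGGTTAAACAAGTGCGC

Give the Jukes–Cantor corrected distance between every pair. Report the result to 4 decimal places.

A–B: 14/34 sites differ → p ≈ 0.411765, d = −0.75 ln(1 − 0.54902) = 0.597249 ≈ 0.5972.
A–C: 15/34 sites differ → p ≈ 0.441176, d = −0.75 ln(1 − 0.588235) = 0.665477 ≈ 0.6655.
B–C: 14/34 sites differ → p ≈ 0.411765, d = −0.75 ln(1 − 0.54902) = 0.597249 ≈ 0.5972.

d(A,B) = 0.5972, d(A,C) = 0.6655, d(B,C) = 0.5972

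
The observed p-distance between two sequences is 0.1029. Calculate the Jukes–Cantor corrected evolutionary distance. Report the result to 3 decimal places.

0.111

d = −(3/4) ln(1 − 4p/3) = −0.75 ln(1 − 0.1372) = −0.75 ln(0.8628)
  = −0.75 × (-0.147572) = 0.110679 substitutions/site.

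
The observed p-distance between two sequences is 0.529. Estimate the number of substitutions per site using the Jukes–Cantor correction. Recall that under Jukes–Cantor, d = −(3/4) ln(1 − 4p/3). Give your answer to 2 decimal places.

0.92

d = −(3/4) ln(1 − 4p/3) = −0.75 ln(1 − 0.705333) = −0.75 ln(0.294667)
  = −0.75 × (-1.221909) = 0.916432 substitutions/site.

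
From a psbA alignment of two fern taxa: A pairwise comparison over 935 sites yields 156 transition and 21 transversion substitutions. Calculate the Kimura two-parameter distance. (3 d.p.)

P = 156/935 ≈ 0.166845 and Q = 21/935 ≈ 0.02246.
Under the Kimura two-parameter model, d = −½ ln(1 − 2P − Q) − ¼ ln(1 − 2Q).
1 − 2P − Q = 0.64385, giving −½ ln(0.64385) = 0.220145.
1 − 2Q = 0.95508, giving −¼ ln(0.95508) = 0.011490.
d = 0.220145 + 0.011490 = 0.231635.

0.232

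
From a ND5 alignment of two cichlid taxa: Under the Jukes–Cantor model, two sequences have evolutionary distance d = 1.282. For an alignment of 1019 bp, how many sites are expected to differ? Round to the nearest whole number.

Invert JC69: p = (3/4)(1 − e^(−4d/3)) = 0.75 × (1 − e^(-1.709333)) = 0.75 × (1 − 0.180986) = 0.614261.
Expected differing sites = pL ≈ 0.614261 × 1019 = 625.931959 ≈ 626.

626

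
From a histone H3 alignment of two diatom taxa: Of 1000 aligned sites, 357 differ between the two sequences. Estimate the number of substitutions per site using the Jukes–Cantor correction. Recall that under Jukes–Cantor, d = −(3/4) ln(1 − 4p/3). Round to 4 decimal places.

0.4847

p = 357/1000 = 0.357.
d = −(3/4) ln(1 − 4p/3) = −0.75 ln(1 − 0.476) = −0.75 ln(0.524)
  = −0.75 × (-0.646264) = 0.484698 substitutions/site.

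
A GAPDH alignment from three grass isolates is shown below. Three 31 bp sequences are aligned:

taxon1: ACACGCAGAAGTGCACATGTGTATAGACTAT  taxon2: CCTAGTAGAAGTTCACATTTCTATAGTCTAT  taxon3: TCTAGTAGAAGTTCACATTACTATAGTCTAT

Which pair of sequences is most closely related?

taxon2 and taxon3

taxon1–taxon2: 8/31 differ, p = 0.258, d = 0.316.
taxon1–taxon3: 9/31 differ, p = 0.290, d = 0.367.
taxon2–taxon3: 2/31 differ, p = 0.065, d = 0.067.
The smallest distance is between taxon2 and taxon3.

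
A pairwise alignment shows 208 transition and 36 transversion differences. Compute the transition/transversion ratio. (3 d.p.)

5.778

R = 208/36 = 5.777777… ≈ 5.778 (to 3 d.p.).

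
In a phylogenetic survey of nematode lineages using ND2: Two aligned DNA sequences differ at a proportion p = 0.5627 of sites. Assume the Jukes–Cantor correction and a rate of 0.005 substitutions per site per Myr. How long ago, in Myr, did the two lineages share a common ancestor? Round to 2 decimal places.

104.05

d = −(3/4) ln(1 − 4p/3) = −0.75 ln(1 − 0.750267) = −0.75 ln(0.249733)
  = −0.75 × (-1.387363) = 1.040522 substitutions/site.
Under a molecular clock d = 2μt, so t = d/(2μ) = 1.040522 / (2 × 0.005) = 104.05 Myr.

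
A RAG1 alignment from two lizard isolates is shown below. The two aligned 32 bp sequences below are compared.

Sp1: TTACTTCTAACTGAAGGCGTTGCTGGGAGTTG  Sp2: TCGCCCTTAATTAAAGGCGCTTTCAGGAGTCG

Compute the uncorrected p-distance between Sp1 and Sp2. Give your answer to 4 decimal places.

The sequences differ at 13 of 32 positions.
p = 13/32 = 0.40625 ≈ 0.4063 (to 4 d.p.).

0.4063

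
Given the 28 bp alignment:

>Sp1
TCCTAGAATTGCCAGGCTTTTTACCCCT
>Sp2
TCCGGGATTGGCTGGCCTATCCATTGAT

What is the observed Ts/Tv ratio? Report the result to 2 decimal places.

1.00

Transitions are A↔G and C↔T; transversions are all other mismatches.
Transitions: 7. Transversions: 7.
R = 7/7 = 1.00.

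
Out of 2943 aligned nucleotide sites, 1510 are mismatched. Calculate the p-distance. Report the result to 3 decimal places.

p = 1510/2943 = 0.513081… ≈ 0.513 (to 3 d.p.).

0.513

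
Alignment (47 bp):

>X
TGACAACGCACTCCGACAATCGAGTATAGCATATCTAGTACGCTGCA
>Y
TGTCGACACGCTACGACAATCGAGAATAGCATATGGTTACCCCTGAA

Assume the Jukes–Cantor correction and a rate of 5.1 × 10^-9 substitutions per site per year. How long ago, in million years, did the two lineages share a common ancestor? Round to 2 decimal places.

37.21

The sequences differ at 14 of 47 sites, so p = 14/47 ≈ 0.297872.
d = −(3/4) ln(1 − 4p/3) = −0.75 ln(1 − 0.397163) = −0.75 ln(0.602837)
  = −0.75 × (-0.506108) = 0.379581 substitutions/site.
Under a molecular clock d = 2μt, so t = d/(2μ) = 0.379581 / (2 × 5.1 × 10^-9) = 37.21 million years.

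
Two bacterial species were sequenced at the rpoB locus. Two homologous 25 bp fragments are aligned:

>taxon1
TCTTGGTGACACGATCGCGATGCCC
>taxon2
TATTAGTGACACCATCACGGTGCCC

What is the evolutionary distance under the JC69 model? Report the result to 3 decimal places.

The sequences differ at 5 of 25 sites (2, 5, 13, 17, 20), so p = 5/25 = 0.2.
d = −(3/4) ln(1 − 4p/3) = −0.75 ln(1 − 0.266667) = −0.75 ln(0.733333)
  = −0.75 × (-0.310155) = 0.232616 substitutions/site.

0.233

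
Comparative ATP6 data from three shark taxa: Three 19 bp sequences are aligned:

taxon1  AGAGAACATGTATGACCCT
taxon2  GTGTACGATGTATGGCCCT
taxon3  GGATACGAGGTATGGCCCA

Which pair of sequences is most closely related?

taxon1–taxon2: 7/19 differ, p = 0.368, d = 0.507.
taxon1–taxon3: 7/19 differ, p = 0.368, d = 0.507.
taxon2–taxon3: 4/19 differ, p = 0.211, d = 0.247.
The smallest distance is between taxon2 and taxon3.

taxon2 and taxon3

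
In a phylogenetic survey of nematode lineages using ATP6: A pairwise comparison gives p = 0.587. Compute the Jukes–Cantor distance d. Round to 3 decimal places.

1.145

d = −(3/4) ln(1 − 4p/3) = −0.75 ln(1 − 0.782667) = −0.75 ln(0.217333)
  = −0.75 × (-1.526325) = 1.144744 substitutions/site.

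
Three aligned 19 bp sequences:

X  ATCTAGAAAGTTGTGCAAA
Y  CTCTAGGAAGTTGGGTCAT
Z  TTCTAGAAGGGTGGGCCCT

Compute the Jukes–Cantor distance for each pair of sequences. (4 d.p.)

d(X,Y) = 0.4099, d(X,Z) = 0.5068, d(Y,Z) = 0.4099

X–Y: 6/19 sites differ → p ≈ 0.315789, d = −0.75 ln(1 − 0.421052) = 0.409907 ≈ 0.4099.
X–Z: 7/19 sites differ → p ≈ 0.368421, d = −0.75 ln(1 − 0.491228) = 0.506816 ≈ 0.5068.
Y–Z: 6/19 sites differ → p ≈ 0.315789, d = −0.75 ln(1 − 0.421052) = 0.409907 ≈ 0.4099.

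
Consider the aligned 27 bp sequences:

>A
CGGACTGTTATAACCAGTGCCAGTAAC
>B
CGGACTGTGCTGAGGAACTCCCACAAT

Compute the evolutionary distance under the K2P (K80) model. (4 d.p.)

0.6963

Of 27 sites, 6 differences are transitions and 6 are transversions, so P = 6/27 ≈ 0.222222 and Q = 6/27 ≈ 0.222222.
Under the Kimura two-parameter model, d = −½ ln(1 − 2P − Q) − ¼ ln(1 − 2Q).
1 − 2P − Q = 0.333334, giving −½ ln(0.333334) = 0.549305.
1 − 2Q = 0.555556, giving −¼ ln(0.555556) = 0.146946.
d = 0.549305 + 0.146946 = 0.696251.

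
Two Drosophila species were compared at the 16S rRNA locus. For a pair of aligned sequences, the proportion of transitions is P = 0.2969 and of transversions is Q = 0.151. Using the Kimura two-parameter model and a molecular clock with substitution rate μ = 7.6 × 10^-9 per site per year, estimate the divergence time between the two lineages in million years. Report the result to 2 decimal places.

Under the Kimura two-parameter model, d = −½ ln(1 − 2P − Q) − ¼ ln(1 − 2Q).
1 − 2P − Q = 0.2552, giving −½ ln(0.2552) = 0.682854.
1 − 2Q = 0.698, giving −¼ ln(0.698) = 0.089884.
d = 0.682854 + 0.089884 = 0.772738.
Under a molecular clock d = 2μt, so t = d/(2μ) = 0.772738 / (2 × 7.6 × 10^-9) = 50.84 million years.

50.84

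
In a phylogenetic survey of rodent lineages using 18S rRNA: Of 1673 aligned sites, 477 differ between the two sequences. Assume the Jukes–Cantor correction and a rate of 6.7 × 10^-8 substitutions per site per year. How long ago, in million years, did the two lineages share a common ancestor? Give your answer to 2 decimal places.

p = 477/1673 ≈ 0.285117.
d = −(3/4) ln(1 − 4p/3) = −0.75 ln(1 − 0.380156) = −0.75 ln(0.619844)
  = −0.75 × (-0.478287) = 0.358715 substitutions/site.
Under a molecular clock d = 2μt, so t = d/(2μ) = 0.358715 / (2 × 6.7 × 10^-8) = 2.68 million years.

2.68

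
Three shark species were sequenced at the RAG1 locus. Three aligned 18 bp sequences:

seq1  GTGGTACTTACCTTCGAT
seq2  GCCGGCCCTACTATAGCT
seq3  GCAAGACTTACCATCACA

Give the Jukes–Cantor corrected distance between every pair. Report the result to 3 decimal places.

seq1–seq2: 9/18 sites differ → p = 0.5, d = −0.75 ln(1 − 0.666667) = 0.823960 ≈ 0.824.
seq1–seq3: 8/18 sites differ → p ≈ 0.444444, d = −0.75 ln(1 − 0.592592) = 0.673455 ≈ 0.673.
seq2–seq3: 8/18 sites differ → p ≈ 0.444444, d = −0.75 ln(1 − 0.592592) = 0.673455 ≈ 0.673.

d(seq1,seq2) = 0.824, d(seq1,seq3) = 0.673, d(seq2,seq3) = 0.673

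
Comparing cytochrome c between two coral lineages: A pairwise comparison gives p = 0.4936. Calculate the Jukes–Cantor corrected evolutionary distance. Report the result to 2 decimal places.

0.81

d = −(3/4) ln(1 − 4p/3) = −0.75 ln(1 − 0.658133) = −0.75 ln(0.341867)
  = −0.75 × (-1.073334) = 0.805001 substitutions/site.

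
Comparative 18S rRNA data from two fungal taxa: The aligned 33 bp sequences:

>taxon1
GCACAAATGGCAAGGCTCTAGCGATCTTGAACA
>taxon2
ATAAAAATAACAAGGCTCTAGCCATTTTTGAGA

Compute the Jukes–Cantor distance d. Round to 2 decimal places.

0.39

The sequences differ at 10 of 33 sites (1, 2, 4, 9, 10, 23, 26, 29, 30, 32), so p = 10/33 ≈ 0.30303.
d = −(3/4) ln(1 − 4p/3) = −0.75 ln(1 − 0.40404) = −0.75 ln(0.59596)
  = −0.75 × (-0.517582) = 0.388187 substitutions/site.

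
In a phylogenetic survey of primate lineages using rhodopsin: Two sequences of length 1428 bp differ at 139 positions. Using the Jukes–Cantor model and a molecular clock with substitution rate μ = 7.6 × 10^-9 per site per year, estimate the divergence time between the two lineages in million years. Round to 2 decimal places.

6.86

p = 139/1428 ≈ 0.097339.
d = −(3/4) ln(1 − 4p/3) = −0.75 ln(1 − 0.129785) = −0.75 ln(0.870215)
  = −0.75 × (-0.139015) = 0.104261 substitutions/site.
Under a molecular clock d = 2μt, so t = d/(2μ) = 0.104261 / (2 × 7.6 × 10^-9) = 6.86 million years.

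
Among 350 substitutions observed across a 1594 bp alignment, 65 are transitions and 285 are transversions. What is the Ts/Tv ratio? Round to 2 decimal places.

0.23

R = 65/285 = 0.228070… ≈ 0.23 (to 2 d.p.).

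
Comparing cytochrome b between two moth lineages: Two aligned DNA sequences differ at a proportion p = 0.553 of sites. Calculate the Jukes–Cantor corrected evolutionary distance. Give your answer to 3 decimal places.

1.003

d = −(3/4) ln(1 − 4p/3) = −0.75 ln(1 − 0.737333) = −0.75 ln(0.262667)
  = −0.75 × (-1.336868) = 1.002651 substitutions/site.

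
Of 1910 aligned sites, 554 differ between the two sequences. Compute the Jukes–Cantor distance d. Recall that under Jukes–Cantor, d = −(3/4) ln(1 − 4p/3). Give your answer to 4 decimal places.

p = 554/1910 ≈ 0.290052.
d = −(3/4) ln(1 − 4p/3) = −0.75 ln(1 − 0.386736) = −0.75 ln(0.613264)
  = −0.75 × (-0.488960) = 0.366720 substitutions/site.

0.3667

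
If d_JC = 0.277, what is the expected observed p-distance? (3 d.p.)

0.232

p = (3/4)(1 − e^(−4d/3)) = 0.75 × (1 − e^(-0.369333)) = 0.75 × (1 − 0.691195) = 0.231604.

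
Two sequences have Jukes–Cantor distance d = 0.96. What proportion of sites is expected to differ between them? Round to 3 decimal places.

0.541

p = (3/4)(1 − e^(−4d/3)) = 0.75 × (1 − e^(-1.28)) = 0.75 × (1 − 0.278037) = 0.541472.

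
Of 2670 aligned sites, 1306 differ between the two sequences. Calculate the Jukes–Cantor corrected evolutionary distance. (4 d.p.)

p = 1306/2670 ≈ 0.489139.
d = −(3/4) ln(1 − 4p/3) = −0.75 ln(1 − 0.652185) = −0.75 ln(0.347815)
  = −0.75 × (-1.056085) = 0.792064 substitutions/site.

0.7921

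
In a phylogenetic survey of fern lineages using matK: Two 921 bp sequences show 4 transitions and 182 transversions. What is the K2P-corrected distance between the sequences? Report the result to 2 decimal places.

P = 4/921 ≈ 0.004343 and Q = 182/921 ≈ 0.197611.
Under the Kimura two-parameter model, d = −½ ln(1 − 2P − Q) − ¼ ln(1 − 2Q).
1 − 2P − Q = 0.793703, giving −½ ln(0.793703) = 0.115523.
1 − 2Q = 0.604778, giving −¼ ln(0.604778) = 0.125723.
d = 0.115523 + 0.125723 = 0.241246.

0.24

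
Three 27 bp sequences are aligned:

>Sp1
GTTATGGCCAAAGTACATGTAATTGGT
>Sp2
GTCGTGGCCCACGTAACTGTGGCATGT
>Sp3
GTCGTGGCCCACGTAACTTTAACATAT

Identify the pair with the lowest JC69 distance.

Sp1–Sp2: 11/27 differ, p = 0.407, d = 0.588.
Sp1–Sp3: 11/27 differ, p = 0.407, d = 0.588.
Sp2–Sp3: 4/27 differ, p = 0.148, d = 0.165.
The smallest distance is between Sp2 and Sp3.

Sp2 and Sp3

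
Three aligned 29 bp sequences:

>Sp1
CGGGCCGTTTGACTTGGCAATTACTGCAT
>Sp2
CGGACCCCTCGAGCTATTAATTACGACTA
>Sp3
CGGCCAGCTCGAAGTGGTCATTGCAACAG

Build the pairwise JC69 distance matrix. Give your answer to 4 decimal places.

Sp1–Sp2: 13/29 sites differ → p ≈ 0.448276, d = −0.75 ln(1 − 0.597701) = 0.682920 ≈ 0.6829.
Sp1–Sp3: 12/29 sites differ → p ≈ 0.413793, d = −0.75 ln(1 − 0.551724) = 0.601760 ≈ 0.6018.
Sp2–Sp3: 12/29 sites differ → p ≈ 0.413793, d = −0.75 ln(1 − 0.551724) = 0.601760 ≈ 0.6018.

d(Sp1,Sp2) = 0.6829, d(Sp1,Sp3) = 0.6018, d(Sp2,Sp3) = 0.6018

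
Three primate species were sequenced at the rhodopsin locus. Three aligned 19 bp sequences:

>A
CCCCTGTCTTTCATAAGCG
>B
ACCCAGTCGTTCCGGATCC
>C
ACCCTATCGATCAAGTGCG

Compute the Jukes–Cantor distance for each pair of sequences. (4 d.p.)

d(A,B) = 0.6181, d(A,C) = 0.5068, d(B,C) = 0.6181

A–B: 8/19 sites differ → p ≈ 0.421053, d = −0.75 ln(1 − 0.561404) = 0.618132 ≈ 0.6181.
A–C: 7/19 sites differ → p ≈ 0.368421, d = −0.75 ln(1 − 0.491228) = 0.506816 ≈ 0.5068.
B–C: 8/19 sites differ → p ≈ 0.421053, d = −0.75 ln(1 − 0.561404) = 0.618132 ≈ 0.6181.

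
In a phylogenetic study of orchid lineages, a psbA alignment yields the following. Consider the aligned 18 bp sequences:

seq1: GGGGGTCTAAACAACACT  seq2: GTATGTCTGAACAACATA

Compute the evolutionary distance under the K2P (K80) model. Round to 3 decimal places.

Of 18 sites, 3 differences are transitions and 3 are transversions, so P = 3/18 ≈ 0.166667 and Q = 3/18 ≈ 0.166667.
Under the Kimura two-parameter model, d = −½ ln(1 − 2P − Q) − ¼ ln(1 − 2Q).
1 − 2P − Q = 0.499999, giving −½ ln(0.499999) = 0.346575.
1 − 2Q = 0.666666, giving −¼ ln(0.666666) = 0.101367.
d = 0.346575 + 0.101367 = 0.447942.

0.448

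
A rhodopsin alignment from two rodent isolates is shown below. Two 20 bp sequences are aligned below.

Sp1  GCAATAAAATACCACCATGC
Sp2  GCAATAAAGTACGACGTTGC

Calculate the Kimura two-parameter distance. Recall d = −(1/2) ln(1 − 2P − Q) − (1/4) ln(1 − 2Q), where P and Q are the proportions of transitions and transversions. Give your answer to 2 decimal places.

0.23

Of 20 sites, 1 differences are transitions and 3 are transversions, so P = 1/20 = 0.05 and Q = 3/20 = 0.15.
Under the Kimura two-parameter model, d = −½ ln(1 − 2P − Q) − ¼ ln(1 − 2Q).
1 − 2P − Q = 0.75, giving −½ ln(0.75) = 0.143841.
1 − 2Q = 0.7, giving −¼ ln(0.7) = 0.089169.
d = 0.143841 + 0.089169 = 0.233010.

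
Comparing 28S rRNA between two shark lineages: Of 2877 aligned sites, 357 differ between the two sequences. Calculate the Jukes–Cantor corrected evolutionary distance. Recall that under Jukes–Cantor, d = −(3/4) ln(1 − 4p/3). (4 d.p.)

p = 357/2877 ≈ 0.124088.
d = −(3/4) ln(1 − 4p/3) = −0.75 ln(1 − 0.165451) = −0.75 ln(0.834549)
  = −0.75 × (-0.180864) = 0.135648 substitutions/site.

0.1356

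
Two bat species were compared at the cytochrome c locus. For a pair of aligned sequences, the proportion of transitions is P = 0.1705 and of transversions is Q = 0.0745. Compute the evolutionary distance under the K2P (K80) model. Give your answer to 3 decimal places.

Under the Kimura two-parameter model, d = −½ ln(1 − 2P − Q) − ¼ ln(1 − 2Q).
1 − 2P − Q = 0.5845, giving −½ ln(0.5845) = 0.268499.
1 − 2Q = 0.851, giving −¼ ln(0.851) = 0.040336.
d = 0.268499 + 0.040336 = 0.308835.

0.309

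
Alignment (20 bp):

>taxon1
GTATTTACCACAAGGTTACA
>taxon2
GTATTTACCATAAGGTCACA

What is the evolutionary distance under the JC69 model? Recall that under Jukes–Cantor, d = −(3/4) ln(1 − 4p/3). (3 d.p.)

The sequences differ at 2 of 20 sites (11, 17), so p = 2/20 = 0.1.
d = −(3/4) ln(1 − 4p/3) = −0.75 ln(1 − 0.133333) = −0.75 ln(0.866667)
  = −0.75 × (-0.143100) = 0.107325 substitutions/site.

0.107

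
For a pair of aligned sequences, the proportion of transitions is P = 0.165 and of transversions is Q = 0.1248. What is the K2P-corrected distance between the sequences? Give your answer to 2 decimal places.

Under the Kimura two-parameter model, d = −½ ln(1 − 2P − Q) − ¼ ln(1 − 2Q).
1 − 2P − Q = 0.5452, giving −½ ln(0.5452) = 0.303301.
1 − 2Q = 0.7504, giving −¼ ln(0.7504) = 0.071787.
d = 0.303301 + 0.071787 = 0.375088.

0.38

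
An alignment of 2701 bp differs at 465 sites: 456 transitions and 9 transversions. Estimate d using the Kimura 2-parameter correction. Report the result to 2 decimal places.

0.21

P = 456/2701 ≈ 0.168826 and Q = 9/2701 ≈ 0.003332.
Under the Kimura two-parameter model, d = −½ ln(1 − 2P − Q) − ¼ ln(1 − 2Q).
1 − 2P − Q = 0.659016, giving −½ ln(0.659016) = 0.208504.
1 − 2Q = 0.993336, giving −¼ ln(0.993336) = 0.001672.
d = 0.208504 + 0.001672 = 0.210176.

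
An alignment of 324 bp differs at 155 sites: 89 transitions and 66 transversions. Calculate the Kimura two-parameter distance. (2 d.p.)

0.83

P = 89/324 ≈ 0.274691 and Q = 66/324 ≈ 0.203704.
Under the Kimura two-parameter model, d = −½ ln(1 − 2P − Q) − ¼ ln(1 − 2Q).
1 − 2P − Q = 0.246914, giving −½ ln(0.246914) = 0.699358.
1 − 2Q = 0.592592, giving −¼ ln(0.592592) = 0.130812.
d = 0.699358 + 0.130812 = 0.830170.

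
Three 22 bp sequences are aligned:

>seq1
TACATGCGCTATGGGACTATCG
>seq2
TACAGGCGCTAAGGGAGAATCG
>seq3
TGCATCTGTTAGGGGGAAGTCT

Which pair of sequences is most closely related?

seq1–seq2: 4/22 differ, p = 0.182, d = 0.208.
seq1–seq3: 10/22 differ, p = 0.455, d = 0.699.
seq2–seq3: 10/22 differ, p = 0.455, d = 0.699.
The smallest distance is between seq1 and seq2.

seq1 and seq2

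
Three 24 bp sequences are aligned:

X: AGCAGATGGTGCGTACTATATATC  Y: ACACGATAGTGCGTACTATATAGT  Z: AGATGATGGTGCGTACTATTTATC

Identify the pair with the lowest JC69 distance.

X–Y: 6/24 differ, p = 0.250, d = 0.304.
X–Z: 3/24 differ, p = 0.125, d = 0.137.
Y–Z: 6/24 differ, p = 0.250, d = 0.304.
The smallest distance is between X and Z.

X and Z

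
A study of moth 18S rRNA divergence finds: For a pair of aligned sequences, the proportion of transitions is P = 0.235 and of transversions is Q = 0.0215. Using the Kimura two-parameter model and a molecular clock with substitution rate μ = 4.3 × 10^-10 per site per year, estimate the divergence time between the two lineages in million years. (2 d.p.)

405.97

Under the Kimura two-parameter model, d = −½ ln(1 − 2P − Q) − ¼ ln(1 − 2Q).
1 − 2P − Q = 0.5085, giving −½ ln(0.5085) = 0.338145.
1 − 2Q = 0.957, giving −¼ ln(0.957) = 0.010988.
d = 0.338145 + 0.010988 = 0.349133.
Under a molecular clock d = 2μt, so t = d/(2μ) = 0.349133 / (2 × 4.3 × 10^-10) = 405.97 million years.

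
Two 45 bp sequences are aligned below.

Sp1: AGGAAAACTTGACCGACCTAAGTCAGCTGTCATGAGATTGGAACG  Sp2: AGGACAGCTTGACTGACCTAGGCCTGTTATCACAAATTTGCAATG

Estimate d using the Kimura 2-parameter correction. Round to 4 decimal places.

Of 45 sites, 10 differences are transitions and 4 are transversions, so P = 10/45 ≈ 0.222222 and Q = 4/45 ≈ 0.088889.
Under the Kimura two-parameter model, d = −½ ln(1 − 2P − Q) − ¼ ln(1 − 2Q).
1 − 2P − Q = 0.466667, giving −½ ln(0.466667) = 0.381070.
1 − 2Q = 0.822222, giving −¼ ln(0.822222) = 0.048936.
d = 0.381070 + 0.048936 = 0.430006.

0.4300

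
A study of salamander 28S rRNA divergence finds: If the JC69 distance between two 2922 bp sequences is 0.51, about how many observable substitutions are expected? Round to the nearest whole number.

Invert JC69: p = (3/4)(1 − e^(−4d/3)) = 0.75 × (1 − e^(-0.68)) = 0.75 × (1 − 0.506617) = 0.370037.
Expected differing sites = pL ≈ 0.370037 × 2922 = 1081.248114 ≈ 1081.

1081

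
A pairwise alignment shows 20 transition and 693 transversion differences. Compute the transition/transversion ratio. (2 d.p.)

R = 20/693 = 0.028860… ≈ 0.03 (to 2 d.p.).

0.03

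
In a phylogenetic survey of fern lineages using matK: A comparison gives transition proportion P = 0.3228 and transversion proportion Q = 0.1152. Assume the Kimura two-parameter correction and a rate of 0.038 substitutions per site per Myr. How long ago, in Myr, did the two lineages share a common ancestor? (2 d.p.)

Under the Kimura two-parameter model, d = −½ ln(1 − 2P − Q) − ¼ ln(1 − 2Q).
1 − 2P − Q = 0.2392, giving −½ ln(0.2392) = 0.715228.
1 − 2Q = 0.7696, giving −¼ ln(0.7696) = 0.065471.
d = 0.715228 + 0.065471 = 0.780699.
Under a molecular clock d = 2μt, so t = d/(2μ) = 0.780699 / (2 × 0.038) = 10.27 Myr.

10.27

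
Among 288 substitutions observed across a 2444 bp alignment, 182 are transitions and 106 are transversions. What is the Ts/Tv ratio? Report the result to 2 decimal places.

R = 182/106 = 1.716981… ≈ 1.72 (to 2 d.p.).

1.72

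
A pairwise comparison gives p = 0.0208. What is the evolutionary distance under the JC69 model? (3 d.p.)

0.021

d = −(3/4) ln(1 − 4p/3) = −0.75 ln(1 − 0.027733) = −0.75 ln(0.972267)
  = −0.75 × (-0.028125) = 0.021094 substitutions/site.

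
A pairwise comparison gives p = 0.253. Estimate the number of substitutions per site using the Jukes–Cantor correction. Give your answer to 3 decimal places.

d = −(3/4) ln(1 − 4p/3) = −0.75 ln(1 − 0.337333) = −0.75 ln(0.662667)
  = −0.75 × (-0.411483) = 0.308612 substitutions/site.

0.309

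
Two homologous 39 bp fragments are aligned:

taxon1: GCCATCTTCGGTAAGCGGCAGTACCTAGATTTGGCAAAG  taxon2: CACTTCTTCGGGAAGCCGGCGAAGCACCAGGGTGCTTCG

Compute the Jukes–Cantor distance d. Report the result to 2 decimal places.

0.79

The sequences differ at 19 of 39 sites, so p = 19/39 ≈ 0.487179.
d = −(3/4) ln(1 − 4p/3) = −0.75 ln(1 − 0.649572) = −0.75 ln(0.350428)
  = −0.75 × (-1.048600) = 0.786450 substitutions/site.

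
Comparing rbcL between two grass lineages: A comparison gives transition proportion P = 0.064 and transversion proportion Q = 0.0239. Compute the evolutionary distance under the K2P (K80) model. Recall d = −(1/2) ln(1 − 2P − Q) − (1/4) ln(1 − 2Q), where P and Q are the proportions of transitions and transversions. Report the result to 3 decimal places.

0.095

Under the Kimura two-parameter model, d = −½ ln(1 − 2P − Q) − ¼ ln(1 − 2Q).
1 − 2P − Q = 0.8481, giving −½ ln(0.8481) = 0.082378.
1 − 2Q = 0.9522, giving −¼ ln(0.9522) = 0.012245.
d = 0.082378 + 0.012245 = 0.094623.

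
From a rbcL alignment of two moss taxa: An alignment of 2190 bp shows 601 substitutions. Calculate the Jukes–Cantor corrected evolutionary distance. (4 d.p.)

p = 601/2190 ≈ 0.274429.
d = −(3/4) ln(1 − 4p/3) = −0.75 ln(1 − 0.365905) = −0.75 ln(0.634095)
  = −0.75 × (-0.455556) = 0.341667 substitutions/site.

0.3417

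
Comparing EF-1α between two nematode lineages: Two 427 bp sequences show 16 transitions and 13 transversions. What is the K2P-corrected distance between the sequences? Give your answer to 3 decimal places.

P = 16/427 ≈ 0.037471 and Q = 13/427 ≈ 0.030445.
Under the Kimura two-parameter model, d = −½ ln(1 − 2P − Q) − ¼ ln(1 − 2Q).
1 − 2P − Q = 0.894613, giving −½ ln(0.894613) = 0.055682.
1 − 2Q = 0.93911, giving −¼ ln(0.93911) = 0.015706.
d = 0.055682 + 0.015706 = 0.071388.

0.071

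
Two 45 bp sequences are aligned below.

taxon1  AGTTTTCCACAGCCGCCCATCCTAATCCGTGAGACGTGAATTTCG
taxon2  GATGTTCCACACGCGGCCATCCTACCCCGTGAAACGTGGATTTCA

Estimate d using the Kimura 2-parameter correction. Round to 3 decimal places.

0.300

Of 45 sites, 6 differences are transitions and 5 are transversions, so P = 6/45 ≈ 0.133333 and Q = 5/45 ≈ 0.111111.
Under the Kimura two-parameter model, d = −½ ln(1 − 2P − Q) − ¼ ln(1 − 2Q).
1 − 2P − Q = 0.622223, giving −½ ln(0.622223) = 0.237228.
1 − 2Q = 0.777778, giving −¼ ln(0.777778) = 0.062829.
d = 0.237228 + 0.062829 = 0.300057.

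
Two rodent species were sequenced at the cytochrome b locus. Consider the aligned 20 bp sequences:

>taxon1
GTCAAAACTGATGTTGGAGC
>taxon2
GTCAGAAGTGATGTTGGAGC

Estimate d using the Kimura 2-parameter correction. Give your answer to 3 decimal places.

0.108

Of 20 sites, 1 differences are transitions and 1 are transversions, so P = 1/20 = 0.05 and Q = 1/20 = 0.05.
Under the Kimura two-parameter model, d = −½ ln(1 − 2P − Q) − ¼ ln(1 − 2Q).
1 − 2P − Q = 0.85, giving −½ ln(0.85) = 0.081259.
1 − 2Q = 0.9, giving −¼ ln(0.9) = 0.026340.
d = 0.081259 + 0.026340 = 0.107599.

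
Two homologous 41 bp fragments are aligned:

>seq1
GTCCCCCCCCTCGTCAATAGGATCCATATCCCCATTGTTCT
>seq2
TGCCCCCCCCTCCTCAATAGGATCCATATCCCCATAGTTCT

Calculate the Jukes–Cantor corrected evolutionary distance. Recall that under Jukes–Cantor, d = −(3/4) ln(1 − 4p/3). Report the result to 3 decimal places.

The sequences differ at 4 of 41 sites (1, 2, 13, 36), so p = 4/41 ≈ 0.097561.
d = −(3/4) ln(1 − 4p/3) = −0.75 ln(1 − 0.130081) = −0.75 ln(0.869919)
  = −0.75 × (-0.139355) = 0.104516 substitutions/site.

0.105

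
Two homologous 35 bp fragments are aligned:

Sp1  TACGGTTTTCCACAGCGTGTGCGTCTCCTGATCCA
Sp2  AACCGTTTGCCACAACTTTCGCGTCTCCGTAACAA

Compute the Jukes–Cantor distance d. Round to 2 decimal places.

0.41

The sequences differ at 11 of 35 sites, so p = 11/35 ≈ 0.314286.
d = −(3/4) ln(1 − 4p/3) = −0.75 ln(1 − 0.419048) = −0.75 ln(0.580952)
  = −0.75 × (-0.543087) = 0.407315 substitutions/site.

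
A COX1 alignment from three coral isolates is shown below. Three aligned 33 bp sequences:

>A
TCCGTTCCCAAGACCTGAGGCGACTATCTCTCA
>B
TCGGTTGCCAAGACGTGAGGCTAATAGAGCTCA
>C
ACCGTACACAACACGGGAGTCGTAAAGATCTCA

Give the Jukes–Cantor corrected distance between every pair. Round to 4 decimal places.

d(A,B) = 0.2928, d(A,C) = 0.4975, d(B,C) = 0.4975

A–B: 8/33 sites differ → p ≈ 0.242424, d = −0.75 ln(1 − 0.323232) = 0.292820 ≈ 0.2928.
A–C: 12/33 sites differ → p ≈ 0.363636, d = −0.75 ln(1 − 0.484848) = 0.497470 ≈ 0.4975.
B–C: 12/33 sites differ → p ≈ 0.363636, d = −0.75 ln(1 − 0.484848) = 0.497470 ≈ 0.4975.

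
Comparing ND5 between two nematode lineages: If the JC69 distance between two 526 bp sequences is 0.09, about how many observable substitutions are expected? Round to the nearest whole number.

45

Invert JC69: p = (3/4)(1 − e^(−4d/3)) = 0.75 × (1 − e^(-0.12)) = 0.75 × (1 − 0.886920) = 0.084810.
Expected differing sites = pL ≈ 0.084810 × 526 = 44.61006 ≈ 45.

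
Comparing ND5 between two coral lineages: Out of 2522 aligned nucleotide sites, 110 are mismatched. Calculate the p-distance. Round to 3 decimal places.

0.044

p = 110/2522 = 0.043616… ≈ 0.044 (to 3 d.p.).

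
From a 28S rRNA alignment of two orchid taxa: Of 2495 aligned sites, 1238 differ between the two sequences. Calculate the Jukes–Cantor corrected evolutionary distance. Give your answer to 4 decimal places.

p = 1238/2495 ≈ 0.496192.
d = −(3/4) ln(1 − 4p/3) = −0.75 ln(1 − 0.661589) = −0.75 ln(0.338411)
  = −0.75 × (-1.083494) = 0.812621 substitutions/site.

0.8126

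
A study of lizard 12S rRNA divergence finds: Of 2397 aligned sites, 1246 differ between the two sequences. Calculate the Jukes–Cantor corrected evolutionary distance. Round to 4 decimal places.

p = 1246/2397 ≈ 0.519816.
d = −(3/4) ln(1 − 4p/3) = −0.75 ln(1 − 0.693088) = −0.75 ln(0.306912)
  = −0.75 × (-1.181194) = 0.885896 substitutions/site.

0.8859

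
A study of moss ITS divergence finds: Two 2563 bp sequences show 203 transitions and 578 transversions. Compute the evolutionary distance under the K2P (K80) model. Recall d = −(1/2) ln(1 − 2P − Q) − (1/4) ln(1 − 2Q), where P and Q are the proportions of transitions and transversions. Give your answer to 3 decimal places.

0.392

P = 203/2563 ≈ 0.079204 and Q = 578/2563 ≈ 0.225517.
Under the Kimura two-parameter model, d = −½ ln(1 − 2P − Q) − ¼ ln(1 − 2Q).
1 − 2P − Q = 0.616075, giving −½ ln(0.616075) = 0.242193.
1 − 2Q = 0.548966, giving −¼ ln(0.548966) = 0.149930.
d = 0.242193 + 0.149930 = 0.392123.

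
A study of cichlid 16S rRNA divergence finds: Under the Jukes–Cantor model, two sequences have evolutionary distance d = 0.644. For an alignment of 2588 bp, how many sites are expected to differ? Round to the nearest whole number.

1119

Invert JC69: p = (3/4)(1 − e^(−4d/3)) = 0.75 × (1 − e^(-0.858667)) = 0.75 × (1 − 0.423727) = 0.432205.
Expected differing sites = pL ≈ 0.432205 × 2588 = 1118.54654 ≈ 1119.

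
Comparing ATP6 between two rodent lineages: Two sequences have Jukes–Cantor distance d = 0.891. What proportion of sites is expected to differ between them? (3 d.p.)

0.521

p = (3/4)(1 − e^(−4d/3)) = 0.75 × (1 − e^(-1.188)) = 0.75 × (1 − 0.304830) = 0.521378.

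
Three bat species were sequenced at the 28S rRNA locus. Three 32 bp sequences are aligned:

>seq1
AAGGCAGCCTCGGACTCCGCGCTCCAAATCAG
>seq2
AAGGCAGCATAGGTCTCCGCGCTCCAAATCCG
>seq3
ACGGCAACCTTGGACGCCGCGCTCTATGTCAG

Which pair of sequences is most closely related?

seq1–seq2: 4/32 differ, p = 0.125, d = 0.137.
seq1–seq3: 7/32 differ, p = 0.219, d = 0.259.
seq2–seq3: 10/32 differ, p = 0.313, d = 0.404.
The smallest distance is between seq1 and seq2.

seq1 and seq2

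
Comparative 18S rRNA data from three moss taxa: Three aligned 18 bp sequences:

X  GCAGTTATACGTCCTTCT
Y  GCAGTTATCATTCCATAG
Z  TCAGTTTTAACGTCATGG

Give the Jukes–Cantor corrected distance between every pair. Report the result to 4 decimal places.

X–Y: 6/18 sites differ → p ≈ 0.333333, d = −0.75 ln(1 − 0.444444) = 0.440839 ≈ 0.4408.
X–Z: 9/18 sites differ → p = 0.5, d = −0.75 ln(1 − 0.666667) = 0.823960 ≈ 0.8240.
Y–Z: 7/18 sites differ → p ≈ 0.388889, d = −0.75 ln(1 − 0.518519) = 0.548166 ≈ 0.5482.

d(X,Y) = 0.4408, d(X,Z) = 0.8240, d(Y,Z) = 0.5482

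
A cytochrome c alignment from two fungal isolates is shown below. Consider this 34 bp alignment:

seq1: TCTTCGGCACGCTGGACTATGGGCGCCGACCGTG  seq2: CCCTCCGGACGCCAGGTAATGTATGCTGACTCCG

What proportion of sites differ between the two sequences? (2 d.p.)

The sequences differ at 16 of 34 positions.
p = 16/34 = 0.470588… ≈ 0.47 (to 2 d.p.).

0.47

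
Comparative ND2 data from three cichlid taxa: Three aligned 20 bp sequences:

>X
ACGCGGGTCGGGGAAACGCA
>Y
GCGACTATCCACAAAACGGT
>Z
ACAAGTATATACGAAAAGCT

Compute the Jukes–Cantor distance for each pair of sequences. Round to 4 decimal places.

X–Y: 11/20 sites differ → p = 0.55, d = −0.75 ln(1 − 0.733333) = 0.991316 ≈ 0.9913.
X–Z: 10/20 sites differ → p = 0.5, d = −0.75 ln(1 − 0.666667) = 0.823960 ≈ 0.8240.
Y–Z: 8/20 sites differ → p = 0.4, d = −0.75 ln(1 − 0.533333) = 0.571605 ≈ 0.5716.

d(X,Y) = 0.9913, d(X,Z) = 0.8240, d(Y,Z) = 0.5716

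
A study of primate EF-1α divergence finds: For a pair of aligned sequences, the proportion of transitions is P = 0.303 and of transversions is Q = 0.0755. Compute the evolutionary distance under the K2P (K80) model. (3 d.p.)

0.613

Under the Kimura two-parameter model, d = −½ ln(1 − 2P − Q) − ¼ ln(1 − 2Q).
1 − 2P − Q = 0.3185, giving −½ ln(0.3185) = 0.572066.
1 − 2Q = 0.849, giving −¼ ln(0.849) = 0.040924.
d = 0.572066 + 0.040924 = 0.612990.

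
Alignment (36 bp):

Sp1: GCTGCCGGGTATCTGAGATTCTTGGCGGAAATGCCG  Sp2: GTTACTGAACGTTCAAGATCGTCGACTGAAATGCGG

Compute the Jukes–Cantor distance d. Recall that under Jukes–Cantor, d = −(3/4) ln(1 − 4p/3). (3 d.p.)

0.673

The sequences differ at 16 of 36 sites, so p = 16/36 ≈ 0.444444.
d = −(3/4) ln(1 − 4p/3) = −0.75 ln(1 − 0.592592) = −0.75 ln(0.407408)
  = −0.75 × (-0.897940) = 0.673455 substitutions/site.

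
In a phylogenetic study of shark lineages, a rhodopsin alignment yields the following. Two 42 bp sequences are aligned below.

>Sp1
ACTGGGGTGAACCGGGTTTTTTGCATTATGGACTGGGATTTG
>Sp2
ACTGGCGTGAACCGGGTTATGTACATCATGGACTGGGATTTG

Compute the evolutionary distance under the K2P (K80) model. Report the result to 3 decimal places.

0.130

Of 42 sites, 2 differences are transitions and 3 are transversions, so P = 2/42 ≈ 0.047619 and Q = 3/42 ≈ 0.071429.
Under the Kimura two-parameter model, d = −½ ln(1 − 2P − Q) − ¼ ln(1 − 2Q).
1 − 2P − Q = 0.833333, giving −½ ln(0.833333) = 0.091161.
1 − 2Q = 0.857142, giving −¼ ln(0.857142) = 0.038538.
d = 0.091161 + 0.038538 = 0.129699.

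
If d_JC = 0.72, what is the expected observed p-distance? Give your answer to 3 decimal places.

p = (3/4)(1 − e^(−4d/3)) = 0.75 × (1 − e^(-0.96)) = 0.75 × (1 − 0.382893) = 0.462830.

0.463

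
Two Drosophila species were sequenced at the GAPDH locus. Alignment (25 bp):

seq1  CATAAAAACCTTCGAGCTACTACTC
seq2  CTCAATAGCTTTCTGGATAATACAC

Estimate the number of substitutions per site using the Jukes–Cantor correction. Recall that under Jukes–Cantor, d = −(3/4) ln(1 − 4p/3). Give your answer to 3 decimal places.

0.572

The sequences differ at 10 of 25 sites (2, 3, 6, 8, 10, 14, 15, 17, 20, 24), so p = 10/25 = 0.4.
d = −(3/4) ln(1 − 4p/3) = −0.75 ln(1 − 0.533333) = −0.75 ln(0.466667)
  = −0.75 × (-0.762139) = 0.571604 substitutions/site.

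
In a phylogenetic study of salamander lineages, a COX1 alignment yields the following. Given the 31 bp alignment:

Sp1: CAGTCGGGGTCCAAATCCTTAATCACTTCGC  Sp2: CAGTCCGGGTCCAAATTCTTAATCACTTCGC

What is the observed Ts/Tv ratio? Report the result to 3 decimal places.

1.000

Transitions are A↔G and C↔T; transversions are all other mismatches.
Transitions: 1. Transversions: 1.
R = 1/1 = 1.000.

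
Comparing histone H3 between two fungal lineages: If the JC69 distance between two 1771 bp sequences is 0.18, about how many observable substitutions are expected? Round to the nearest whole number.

Invert JC69: p = (3/4)(1 − e^(−4d/3)) = 0.75 × (1 − e^(-0.24)) = 0.75 × (1 − 0.786628) = 0.160029.
Expected differing sites = pL ≈ 0.160029 × 1771 = 283.411359 ≈ 283.

283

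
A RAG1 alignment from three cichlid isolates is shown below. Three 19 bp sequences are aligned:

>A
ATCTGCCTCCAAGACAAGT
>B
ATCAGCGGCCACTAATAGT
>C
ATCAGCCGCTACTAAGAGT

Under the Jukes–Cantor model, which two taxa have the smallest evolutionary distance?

A–B: 7/19 differ, p = 0.368, d = 0.507.
A–C: 7/19 differ, p = 0.368, d = 0.507.
B–C: 3/19 differ, p = 0.158, d = 0.177.
The smallest distance is between B and C.

B and C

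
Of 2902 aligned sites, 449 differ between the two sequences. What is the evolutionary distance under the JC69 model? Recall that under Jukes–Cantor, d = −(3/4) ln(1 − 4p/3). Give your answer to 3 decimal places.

p = 449/2902 ≈ 0.154721.
d = −(3/4) ln(1 − 4p/3) = −0.75 ln(1 − 0.206295) = −0.75 ln(0.793705)
  = −0.75 × (-0.231043) = 0.173282 substitutions/site.

0.173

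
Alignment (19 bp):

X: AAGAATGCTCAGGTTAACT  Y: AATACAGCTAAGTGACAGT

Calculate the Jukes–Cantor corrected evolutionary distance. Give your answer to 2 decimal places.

0.75

The sequences differ at 9 of 19 sites (3, 5, 6, 10, 13, 14, 15, 16, 18), so p = 9/19 ≈ 0.473684.
d = −(3/4) ln(1 − 4p/3) = −0.75 ln(1 − 0.631579) = −0.75 ln(0.368421)
  = −0.75 × (-0.998529) = 0.748897 substitutions/site.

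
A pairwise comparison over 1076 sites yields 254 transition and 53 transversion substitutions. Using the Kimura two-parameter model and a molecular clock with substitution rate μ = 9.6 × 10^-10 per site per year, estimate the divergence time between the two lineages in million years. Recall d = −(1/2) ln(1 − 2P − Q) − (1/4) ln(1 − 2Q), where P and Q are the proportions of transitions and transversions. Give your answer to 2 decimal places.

P = 254/1076 ≈ 0.236059 and Q = 53/1076 ≈ 0.049257.
Under the Kimura two-parameter model, d = −½ ln(1 − 2P − Q) − ¼ ln(1 − 2Q).
1 − 2P − Q = 0.478625, giving −½ ln(0.478625) = 0.368419.
1 − 2Q = 0.901486, giving −¼ ln(0.901486) = 0.025928.
d = 0.368419 + 0.025928 = 0.394347.
Under a molecular clock d = 2μt, so t = d/(2μ) = 0.394347 / (2 × 9.6 × 10^-10) = 205.39 million years.

205.39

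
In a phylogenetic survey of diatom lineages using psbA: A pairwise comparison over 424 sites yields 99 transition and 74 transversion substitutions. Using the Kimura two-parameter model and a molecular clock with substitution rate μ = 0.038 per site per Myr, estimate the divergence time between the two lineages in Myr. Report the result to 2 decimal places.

8.16

P = 99/424 ≈ 0.233491 and Q = 74/424 ≈ 0.174528.
Under the Kimura two-parameter model, d = −½ ln(1 − 2P − Q) − ¼ ln(1 − 2Q).
1 − 2P − Q = 0.35849, giving −½ ln(0.35849) = 0.512927.
1 − 2Q = 0.650944, giving −¼ ln(0.650944) = 0.107333.
d = 0.512927 + 0.107333 = 0.620260.
Under a molecular clock d = 2μt, so t = d/(2μ) = 0.620260 / (2 × 0.038) = 8.16 Myr.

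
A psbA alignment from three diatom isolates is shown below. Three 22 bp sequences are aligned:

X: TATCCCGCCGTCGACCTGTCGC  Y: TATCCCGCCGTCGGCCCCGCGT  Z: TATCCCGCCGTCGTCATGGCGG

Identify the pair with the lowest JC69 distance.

X and Z

X–Y: 5/22 differ, p = 0.227, d = 0.271.
X–Z: 4/22 differ, p = 0.182, d = 0.208.
Y–Z: 5/22 differ, p = 0.227, d = 0.271.
The smallest distance is between X and Z.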